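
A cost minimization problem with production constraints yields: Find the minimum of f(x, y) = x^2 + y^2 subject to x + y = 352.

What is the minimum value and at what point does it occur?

Substitute y = 352 - x into f(x,y) = x^2 + y^2:
g(x) = x^2 + (352 - x)^2 = 2x^2 - 704x + 123904
g'(x) = 4x - 704 = 0  =>  x = 176
y = 352 - 176 = 176
Minimum value = 176^2 + 176^2 = 61952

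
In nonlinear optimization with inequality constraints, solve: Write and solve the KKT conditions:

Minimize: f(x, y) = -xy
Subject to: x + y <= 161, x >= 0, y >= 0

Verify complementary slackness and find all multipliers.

Problem: min -xy s.t. x + y <= 161 (multiplier lambda), x >= 0 (mu_x), y >= 0 (mu_y)
KKT stationarity: -y + lambda - mu_x = 0, -x + lambda - mu_y = 0, with lambda, mu_x, mu_y >= 0
Complementary slackness: lambda*(x + y - 161) = 0, mu_x*x = 0, mu_y*y = 0
If lambda = 0: y = -mu_x <= 0 and x = -mu_y <= 0 force x = y = 0 with f = 0; but x = y = 161/2 is feasible with f = -25921/4 < 0, so this is not the minimum. Hence lambda > 0 and x + y = 161.
Try x > 0, y > 0 (so mu_x = mu_y = 0): y = lambda, x = lambda => x = y = lambda
x + y = 161 => 2*lambda = 161 => lambda = 161/2
x* = y* = 161/2 > 0, consistent with mu_x = mu_y = 0.
(Any feasible point with x = 0 or y = 0 has f = 0 > -25921/4, so the minimum is not on those boundaries.)
min(-xy) = -25921/4 (i.e. max xy = 25921/4)
Multipliers: lambda = 161/2, mu_x = 0, mu_y = 0
Complementary slackness: lambda*(x + y - 161) = 161/2*(161/2 + 161/2 - 161) = 0, mu_x*x = 0*161/2 = 0, mu_y*y = 0*161/2 = 0. Satisfied.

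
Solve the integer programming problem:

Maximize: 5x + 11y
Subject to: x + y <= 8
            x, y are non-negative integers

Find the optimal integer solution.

Objective: 5x + 11y, constraint: x + y <= 8
Coefficient of y is 11 > coefficient of x is 5, so allocate the entire budget to y.
Optimal: x = 0, y = 8, value = 88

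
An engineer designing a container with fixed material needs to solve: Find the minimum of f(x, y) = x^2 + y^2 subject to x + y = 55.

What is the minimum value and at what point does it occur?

Substitute y = 55 - x into f(x,y) = x^2 + y^2:
g(x) = x^2 + (55 - x)^2 = 2x^2 - 110x + 3025
g'(x) = 4x - 110 = 0  =>  x = 55/2
y = 55 - 55/2 = 55/2
Minimum value = (55/2)^2 + (55/2)^2 = 3025/2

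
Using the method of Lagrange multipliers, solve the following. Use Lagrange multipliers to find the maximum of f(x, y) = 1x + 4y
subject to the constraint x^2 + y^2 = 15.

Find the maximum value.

Set up Lagrange conditions: grad f = lambda * grad g
  1 = 2*lambda*x
  4 = 2*lambda*y
From these: x/y = 1/4, so x = 1t, y = 4t for some t.
Substitute into constraint: (1t)^2 + (4t)^2 = 15
  t^2 * 17 = 15
  t = sqrt(15/17)
Maximum = 1*x + 4*y = (1^2 + 4^2)*t = 17 * sqrt(15/17) = sqrt(255)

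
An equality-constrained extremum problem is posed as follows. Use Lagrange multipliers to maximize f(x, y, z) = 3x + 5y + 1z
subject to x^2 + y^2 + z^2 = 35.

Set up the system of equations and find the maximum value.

Lagrange conditions: 3 = 2*lambda*x, 5 = 2*lambda*y, 1 = 2*lambda*z
So x:3 = y:5 = z:1, i.e. x = 3t, y = 5t, z = 1t
Constraint: t^2*(3^2 + 5^2 + 1^2) = 35
  t^2 * 35 = 35  =>  t = sqrt(1)
Maximum = 3*3t + 5*5t + 1*1t = 35*sqrt(1) = 35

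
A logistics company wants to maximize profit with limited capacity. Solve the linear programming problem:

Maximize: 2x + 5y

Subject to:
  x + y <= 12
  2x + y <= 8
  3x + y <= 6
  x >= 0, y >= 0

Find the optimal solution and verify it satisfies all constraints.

Feasible vertices: (0, 0), (0, 6), (2, 0)
Objective 2x + 5y at each vertex:
  (0, 0): 0
  (0, 6): 30
  (2, 0): 4
Maximum is 30 at (0, 6).
Verify constraints at (x, y) = (0, 6):
  1*0 + 1*6 = 6 <= 12
  2*0 + 1*6 = 6 <= 8
  3*0 + 1*6 = 6 <= 6 (active)
  x = 0 >= 0, y = 6 >= 0. All constraints satisfied.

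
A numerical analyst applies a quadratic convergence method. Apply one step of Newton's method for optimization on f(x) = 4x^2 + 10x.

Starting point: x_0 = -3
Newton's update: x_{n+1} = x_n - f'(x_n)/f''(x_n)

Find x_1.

f(x) = 4x^2 + 10x
f'(x) = 8x + (10), f''(x) = 8
Newton step: x_1 = x_0 - f'(x_0)/f''(x_0)
f'(-3) = -14
x_1 = -3 - -14/8 = -5/4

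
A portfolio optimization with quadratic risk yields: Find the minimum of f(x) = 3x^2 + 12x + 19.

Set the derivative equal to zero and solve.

f(x) = 3x^2 + 12x + 19
f'(x) = 6x + (12) = 0
x = -12/6 = -2
f(-2) = 7
Since f''(x) = 6 > 0, this is a minimum.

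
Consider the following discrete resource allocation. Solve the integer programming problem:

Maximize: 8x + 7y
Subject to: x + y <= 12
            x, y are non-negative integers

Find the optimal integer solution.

Objective: 8x + 7y, constraint: x + y <= 12
Coefficient of x is 8 >= coefficient of y is 7, so allocate the entire budget to x.
Optimal: x = 12, y = 0, value = 96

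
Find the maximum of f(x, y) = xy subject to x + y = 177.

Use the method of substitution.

Substitute y = 177 - x into f(x,y) = xy:
g(x) = x(177 - x) = 177x - x^2
g'(x) = 177 - 2x = 0  =>  x = 177/2
y = 177 - 177/2 = 177/2
Maximum value = (177/2) * (177/2) = 31329/4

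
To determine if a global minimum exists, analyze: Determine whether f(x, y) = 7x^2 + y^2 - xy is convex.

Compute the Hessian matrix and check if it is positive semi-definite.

f(x,y) = 7x^2 + y^2 - xy
Hessian H = [[14, -1], [-1, 2]]
trace(H) = 16, det(H) = 27
Eigenvalues: (16 +/- sqrt(148)) / 2 = 14.08, 1.917
Since both eigenvalues > 0, f is convex.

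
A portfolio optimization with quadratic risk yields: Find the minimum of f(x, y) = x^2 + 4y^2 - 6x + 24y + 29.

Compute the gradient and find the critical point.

f(x,y) = x^2 + 4y^2 - 6x + 24y + 29
df/dx = 2x + (-6) = 0  =>  x = 3
df/dy = 8y + (24) = 0  =>  y = -3
f(3, -3) = 1*(3)^2 + 4*(-3)^2 + -6*(3) + 24*(-3) + 29 = -16
Hessian is diagonal with entries 2, 8 > 0, so this is a minimum.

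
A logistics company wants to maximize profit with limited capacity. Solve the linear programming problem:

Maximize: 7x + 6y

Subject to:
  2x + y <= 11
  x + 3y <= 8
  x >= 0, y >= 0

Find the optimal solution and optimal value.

Feasible vertices: (0, 0), (0, 8/3), (5, 1), (11/2, 0)
Objective 7x + 6y at each:
  (0, 0): 0
  (0, 8/3): 16
  (5, 1): 41
  (11/2, 0): 77/2
Maximum is 41 at (5, 1).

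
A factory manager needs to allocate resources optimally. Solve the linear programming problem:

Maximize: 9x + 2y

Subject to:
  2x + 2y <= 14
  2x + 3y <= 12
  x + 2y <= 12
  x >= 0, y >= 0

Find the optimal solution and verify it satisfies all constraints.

Feasible vertices: (0, 0), (0, 4), (6, 0)
Objective 9x + 2y at each vertex:
  (0, 0): 0
  (0, 4): 8
  (6, 0): 54
Maximum is 54 at (6, 0).
Verify constraints at (x, y) = (6, 0):
  2*6 + 2*0 = 12 <= 14
  2*6 + 3*0 = 12 <= 12 (active)
  1*6 + 2*0 = 6 <= 12
  x = 6 >= 0, y = 0 >= 0. All constraints satisfied.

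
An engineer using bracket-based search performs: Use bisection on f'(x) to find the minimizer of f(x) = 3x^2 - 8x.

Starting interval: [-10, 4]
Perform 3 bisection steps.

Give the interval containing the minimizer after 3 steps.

Finding critical point of f(x) = 3x^2 - 8x using bisection on f'(x) = 6x + -8.
f'(x) = 0 when x = 4/3.
Starting interval: [-10, 4]
Step 1: mid = -3, f'(mid) = -26, new interval = [-3, 4]
Step 2: mid = 1/2, f'(mid) = -5, new interval = [1/2, 4]
Step 3: mid = 9/4, f'(mid) = 11/2, new interval = [1/2, 9/4]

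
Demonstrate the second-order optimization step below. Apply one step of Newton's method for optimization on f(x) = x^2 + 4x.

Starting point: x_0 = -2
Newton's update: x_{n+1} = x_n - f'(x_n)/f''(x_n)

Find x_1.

f(x) = x^2 + 4x
f'(x) = 2x + (4), f''(x) = 2
Newton step: x_1 = x_0 - f'(x_0)/f''(x_0)
f'(-2) = 0
x_1 = -2 - 0/2 = -2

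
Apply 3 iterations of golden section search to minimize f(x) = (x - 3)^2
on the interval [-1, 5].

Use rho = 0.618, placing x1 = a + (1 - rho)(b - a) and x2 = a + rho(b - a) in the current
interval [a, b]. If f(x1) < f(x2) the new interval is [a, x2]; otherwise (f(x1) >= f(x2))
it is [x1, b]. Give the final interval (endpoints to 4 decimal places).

Golden section search for min of f(x) = (x - 3)^2 on [-1, 5].
Each step: x1 = a + (1 - rho)(b - a), x2 = a + rho(b - a); if f(x1) < f(x2) keep [a, x2], otherwise keep [x1, b].
Step 1: [-1.0000, 5.0000], x1=1.2920 (f=2.9173), x2=2.7080 (f=0.0853); f(x1) > f(x2) => keep [1.2920, 5.0000]
Step 2: [1.2920, 5.0000], x1=2.7085 (f=0.0850), x2=3.5835 (f=0.3405); f(x1) < f(x2) => keep [1.2920, 3.5835]
Step 3: [1.2920, 3.5835], x1=2.1674 (f=0.6933), x2=2.7082 (f=0.0852); f(x1) > f(x2) => keep [2.1674, 3.5835]
Final interval: [2.1674, 3.5835]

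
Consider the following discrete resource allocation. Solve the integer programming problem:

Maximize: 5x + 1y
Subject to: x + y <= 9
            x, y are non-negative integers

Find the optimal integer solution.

Objective: 5x + 1y, constraint: x + y <= 9
Coefficient of x is 5 >= coefficient of y is 1, so allocate the entire budget to x.
Optimal: x = 9, y = 0, value = 45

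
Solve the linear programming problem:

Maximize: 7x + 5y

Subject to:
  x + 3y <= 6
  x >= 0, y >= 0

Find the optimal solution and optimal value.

The feasible region has vertices at [(0, 0), (6, 0), (0, 2)].
Checking objective 7x + 5y at each vertex:
  (0, 0): 7*0 + 5*0 = 0
  (6, 0): 7*6 + 5*0 = 42
  (0, 2): 7*0 + 5*2 = 10
Maximum is 42 at (6, 0).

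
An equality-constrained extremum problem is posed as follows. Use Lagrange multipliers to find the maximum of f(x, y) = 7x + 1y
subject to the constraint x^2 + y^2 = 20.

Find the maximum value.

Set up Lagrange conditions: grad f = lambda * grad g
  7 = 2*lambda*x
  1 = 2*lambda*y
From these: x/y = 7/1, so x = 7t, y = 1t for some t.
Substitute into constraint: (7t)^2 + (1t)^2 = 20
  t^2 * 50 = 20
  t = sqrt(20/50)
Maximum = 7*x + 1*y = (7^2 + 1^2)*t = 50 * sqrt(20/50) = sqrt(1000)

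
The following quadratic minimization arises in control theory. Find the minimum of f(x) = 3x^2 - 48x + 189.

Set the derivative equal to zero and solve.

f(x) = 3x^2 - 48x + 189
f'(x) = 6x + (-48) = 0
x = 48/6 = 8
f(8) = -3
Since f''(x) = 6 > 0, this is a minimum.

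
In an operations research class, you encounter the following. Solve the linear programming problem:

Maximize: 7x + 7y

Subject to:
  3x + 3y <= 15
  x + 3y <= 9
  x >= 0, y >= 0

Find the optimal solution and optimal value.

Feasible vertices: (0, 0), (0, 3), (3, 2), (5, 0)
Objective 7x + 7y at each:
  (0, 0): 0
  (0, 3): 21
  (3, 2): 35
  (5, 0): 35
Maximum is 35 at (3, 2).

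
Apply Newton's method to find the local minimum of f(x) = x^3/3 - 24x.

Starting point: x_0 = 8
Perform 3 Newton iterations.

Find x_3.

f(x) = x^3/3 - 24x
f'(x) = x^2 - 24, f''(x) = 2x
Newton update: x_{n+1} = x_n - (x_n^2 - 24)/(2*x_n)
Step 1: x_0 = 8, f'=40, f''=16, x_1 = 11/2
Step 2: x_1 = 11/2, f'=25/4, f''=11, x_2 = 217/44
Step 3: x_2 = 217/44, f'=625/1936, f''=217/22, x_3 = 93553/19096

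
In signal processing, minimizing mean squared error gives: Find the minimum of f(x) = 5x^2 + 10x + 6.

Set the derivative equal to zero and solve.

f(x) = 5x^2 + 10x + 6
f'(x) = 10x + (10) = 0
x = -10/10 = -1
f(-1) = 1
Since f''(x) = 10 > 0, this is a minimum.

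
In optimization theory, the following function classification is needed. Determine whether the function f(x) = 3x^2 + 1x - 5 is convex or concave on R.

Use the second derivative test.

f(x) = 3x^2 + 1x - 5
f'(x) = 6x + 1
f''(x) = 6
Since f''(x) = 6 > 0 for all x, f is convex on R.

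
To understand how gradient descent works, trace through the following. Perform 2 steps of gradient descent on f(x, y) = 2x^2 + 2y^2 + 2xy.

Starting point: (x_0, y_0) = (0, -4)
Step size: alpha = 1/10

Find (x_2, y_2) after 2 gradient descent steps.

f(x,y) = 2x^2 + 2y^2 + 2xy
grad_x = 4x + 2y, grad_y = 4y + 2x
Step 1: grad = (-8, -16), (4/5, -12/5)
Step 2: grad = (-8/5, -8), (24/25, -8/5)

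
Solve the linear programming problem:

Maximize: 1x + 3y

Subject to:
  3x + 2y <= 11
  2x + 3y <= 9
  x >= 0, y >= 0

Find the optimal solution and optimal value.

Feasible vertices: (0, 0), (0, 3), (3, 1), (11/3, 0)
Objective 1x + 3y at each:
  (0, 0): 0
  (0, 3): 9
  (3, 1): 6
  (11/3, 0): 11/3
Maximum is 9 at (0, 3).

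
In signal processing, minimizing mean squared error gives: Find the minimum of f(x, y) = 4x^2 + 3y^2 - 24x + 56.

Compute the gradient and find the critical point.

f(x,y) = 4x^2 + 3y^2 - 24x + 56
df/dx = 8x + (-24) = 0  =>  x = 3
df/dy = 6y + (0) = 0  =>  y = 0
f(3, 0) = 4*(3)^2 + 3*(0)^2 + -24*(3) + 56 = 20
Hessian is diagonal with entries 8, 6 > 0, so this is a minimum.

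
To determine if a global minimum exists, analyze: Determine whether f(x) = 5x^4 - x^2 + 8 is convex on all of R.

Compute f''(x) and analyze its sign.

f(x) = 5x^4 - x^2 + 8
f'(x) = 20x^3 + -2x
f''(x) = 60x^2 + -2
f''(0) = -2 < 0, so not convex near x = 0
Therefore, f is not globally convex on R.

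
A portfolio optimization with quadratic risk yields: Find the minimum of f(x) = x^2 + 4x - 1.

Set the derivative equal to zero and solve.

f(x) = x^2 + 4x - 1
f'(x) = 2x + (4) = 0
x = -4/2 = -2
f(-2) = -5
Since f''(x) = 2 > 0, this is a minimum.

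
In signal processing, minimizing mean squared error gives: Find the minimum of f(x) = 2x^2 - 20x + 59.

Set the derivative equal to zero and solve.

f(x) = 2x^2 - 20x + 59
f'(x) = 4x + (-20) = 0
x = 20/4 = 5
f(5) = 9
Since f''(x) = 4 > 0, this is a minimum.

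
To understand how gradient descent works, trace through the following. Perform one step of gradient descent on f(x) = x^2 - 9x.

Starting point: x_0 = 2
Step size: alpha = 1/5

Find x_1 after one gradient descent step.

f(x) = x^2 - 9x
f'(x) = 2x - 9
f'(2) = 2*2 + (-9) = -5
x_1 = x_0 - alpha * f'(x_0) = 2 - 1/5 * -5 = 3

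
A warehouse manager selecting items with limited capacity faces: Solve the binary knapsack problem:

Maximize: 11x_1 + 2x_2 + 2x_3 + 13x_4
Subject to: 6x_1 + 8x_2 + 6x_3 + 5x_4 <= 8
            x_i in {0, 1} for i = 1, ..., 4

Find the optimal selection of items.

Items: item 1 (v=11, w=6), item 2 (v=2, w=8), item 3 (v=2, w=6), item 4 (v=13, w=5)
Capacity: 8
Checking all 16 subsets (w = total weight, v = total value):
  {}: w = 0, v = 0
  {1}: w = 6, v = 11
  {2}: w = 8, v = 2
  {3}: w = 6, v = 2
  {4}: w = 5, v = 13
  {1, 2}: w = 14 > 8, infeasible
  {1, 3}: w = 12 > 8, infeasible
  {1, 4}: w = 11 > 8, infeasible
  {2, 3}: w = 14 > 8, infeasible
  {2, 4}: w = 13 > 8, infeasible
  {3, 4}: w = 11 > 8, infeasible
  {1, 2, 3}: w = 20 > 8, infeasible
  {1, 2, 4}: w = 19 > 8, infeasible
  {1, 3, 4}: w = 17 > 8, infeasible
  {2, 3, 4}: w = 19 > 8, infeasible
  {1, 2, 3, 4}: w = 25 > 8, infeasible
Best feasible subset: items [4]
Total weight: 5 <= 8, total value: 13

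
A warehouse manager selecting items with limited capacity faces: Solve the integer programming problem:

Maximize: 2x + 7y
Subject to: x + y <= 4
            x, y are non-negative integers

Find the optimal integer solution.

Objective: 2x + 7y, constraint: x + y <= 4
Coefficient of y is 7 > coefficient of x is 2, so allocate the entire budget to y.
Optimal: x = 0, y = 4, value = 28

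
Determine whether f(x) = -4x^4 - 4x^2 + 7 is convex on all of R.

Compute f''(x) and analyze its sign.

f(x) = -4x^4 - 4x^2 + 7
f'(x) = -16x^3 + -8x
f''(x) = -48x^2 + -8
f''(x) = -48x^2 + -8 <= -8 < 0 for all x
Therefore, f is concave on R.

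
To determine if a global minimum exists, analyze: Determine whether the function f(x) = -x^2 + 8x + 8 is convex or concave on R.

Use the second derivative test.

f(x) = -x^2 + 8x + 8
f'(x) = -2x + 8
f''(x) = -2
Since f''(x) = -2 < 0 for all x, f is concave on R.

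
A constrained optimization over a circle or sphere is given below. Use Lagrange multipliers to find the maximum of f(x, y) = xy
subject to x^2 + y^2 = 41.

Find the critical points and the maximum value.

Lagrange conditions: y = 2*lambda*x and x = 2*lambda*y
If x = 0 then y = 0, violating the constraint, so x, y != 0.
Dividing: y/x = x/y => x^2 = y^2 => y = x or y = -x
Constraint: 2x^2 = 41 => x^2 = 41/2 => x = +/-sqrt(41/2)
Critical points: (sqrt(41/2), sqrt(41/2)), (-sqrt(41/2), -sqrt(41/2)), (sqrt(41/2), -sqrt(41/2)), (-sqrt(41/2), sqrt(41/2))
  y = x:  xy = x^2 = 41/2  at (sqrt(41/2), sqrt(41/2)) and (-sqrt(41/2), -sqrt(41/2))
  y = -x: xy = -x^2 = -41/2 at (sqrt(41/2), -sqrt(41/2)) and (-sqrt(41/2), sqrt(41/2))
Maximum xy = 41/2 at (sqrt(41/2), sqrt(41/2)) and (-sqrt(41/2), -sqrt(41/2))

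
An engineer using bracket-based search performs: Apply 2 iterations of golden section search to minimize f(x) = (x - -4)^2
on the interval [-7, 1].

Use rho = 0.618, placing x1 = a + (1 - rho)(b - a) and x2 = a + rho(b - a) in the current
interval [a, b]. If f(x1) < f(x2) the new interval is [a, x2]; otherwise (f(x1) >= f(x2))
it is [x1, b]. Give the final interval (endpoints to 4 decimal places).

Golden section search for min of f(x) = (x - -4)^2 on [-7, 1].
Each step: x1 = a + (1 - rho)(b - a), x2 = a + rho(b - a); if f(x1) < f(x2) keep [a, x2], otherwise keep [x1, b].
Step 1: [-7.0000, 1.0000], x1=-3.9440 (f=0.0031), x2=-2.0560 (f=3.7791); f(x1) < f(x2) => keep [-7.0000, -2.0560]
Step 2: [-7.0000, -2.0560], x1=-5.1114 (f=1.2352), x2=-3.9446 (f=0.0031); f(x1) > f(x2) => keep [-5.1114, -2.0560]
Final interval: [-5.1114, -2.0560]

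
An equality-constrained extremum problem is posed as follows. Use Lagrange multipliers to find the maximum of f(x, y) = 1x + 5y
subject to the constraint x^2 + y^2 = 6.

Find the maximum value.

Set up Lagrange conditions: grad f = lambda * grad g
  1 = 2*lambda*x
  5 = 2*lambda*y
From these: x/y = 1/5, so x = 1t, y = 5t for some t.
Substitute into constraint: (1t)^2 + (5t)^2 = 6
  t^2 * 26 = 6
  t = sqrt(6/26)
Maximum = 1*x + 5*y = (1^2 + 5^2)*t = 26 * sqrt(6/26) = sqrt(156)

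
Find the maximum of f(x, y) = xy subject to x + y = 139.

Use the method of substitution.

Substitute y = 139 - x into f(x,y) = xy:
g(x) = x(139 - x) = 139x - x^2
g'(x) = 139 - 2x = 0  =>  x = 139/2
y = 139 - 139/2 = 139/2
Maximum value = (139/2) * (139/2) = 19321/4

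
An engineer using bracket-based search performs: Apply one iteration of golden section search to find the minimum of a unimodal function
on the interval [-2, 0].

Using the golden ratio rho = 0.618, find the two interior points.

Golden section search on [-2, 0].
Golden ratio rho = 0.618 (approx).
Interior points:
  x_1 = -2 + (1-0.618)*2 = -1.2360
  x_2 = -2 + 0.618*2 = -0.7640
Compare f(x_1) and f(x_2) to determine which subinterval to keep.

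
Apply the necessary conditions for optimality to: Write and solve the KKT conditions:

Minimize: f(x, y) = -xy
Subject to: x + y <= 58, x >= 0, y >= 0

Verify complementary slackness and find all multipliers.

Problem: min -xy s.t. x + y <= 58 (multiplier lambda), x >= 0 (mu_x), y >= 0 (mu_y)
KKT stationarity: -y + lambda - mu_x = 0, -x + lambda - mu_y = 0, with lambda, mu_x, mu_y >= 0
Complementary slackness: lambda*(x + y - 58) = 0, mu_x*x = 0, mu_y*y = 0
If lambda = 0: y = -mu_x <= 0 and x = -mu_y <= 0 force x = y = 0 with f = 0; but x = y = 29 is feasible with f = -841 < 0, so this is not the minimum. Hence lambda > 0 and x + y = 58.
Try x > 0, y > 0 (so mu_x = mu_y = 0): y = lambda, x = lambda => x = y = lambda
x + y = 58 => 2*lambda = 58 => lambda = 29
x* = y* = 29 > 0, consistent with mu_x = mu_y = 0.
(Any feasible point with x = 0 or y = 0 has f = 0 > -841, so the minimum is not on those boundaries.)
min(-xy) = -841 (i.e. max xy = 841)
Multipliers: lambda = 29, mu_x = 0, mu_y = 0
Complementary slackness: lambda*(x + y - 58) = 29*(29 + 29 - 58) = 0, mu_x*x = 0*29 = 0, mu_y*y = 0*29 = 0. Satisfied.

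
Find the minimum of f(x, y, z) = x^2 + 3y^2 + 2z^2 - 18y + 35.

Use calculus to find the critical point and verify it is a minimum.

f(x,y,z) = x^2 + 3y^2 + 2z^2 - 18y + 35
df/dx = 2x + (0) = 0 => x = 0
df/dy = 6y + (-18) = 0 => y = 3
df/dz = 4z + (0) = 0 => z = 0
f(0,3,0) = 1*(0)^2 + 3*(3)^2 + 2*(0)^2 + -18*(3) + 35 = 8
Hessian is diagonal with entries 2, 6, 4 > 0, confirmed minimum.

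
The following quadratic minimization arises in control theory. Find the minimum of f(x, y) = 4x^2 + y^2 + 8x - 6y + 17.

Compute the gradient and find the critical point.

f(x,y) = 4x^2 + y^2 + 8x - 6y + 17
df/dx = 8x + (8) = 0  =>  x = -1
df/dy = 2y + (-6) = 0  =>  y = 3
f(-1, 3) = 4*(-1)^2 + 1*(3)^2 + 8*(-1) + -6*(3) + 17 = 4
Hessian is diagonal with entries 8, 2 > 0, so this is a minimum.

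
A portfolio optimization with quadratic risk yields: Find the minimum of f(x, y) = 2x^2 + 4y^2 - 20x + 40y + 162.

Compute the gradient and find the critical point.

f(x,y) = 2x^2 + 4y^2 - 20x + 40y + 162
df/dx = 4x + (-20) = 0  =>  x = 5
df/dy = 8y + (40) = 0  =>  y = -5
f(5, -5) = 2*(5)^2 + 4*(-5)^2 + -20*(5) + 40*(-5) + 162 = 12
Hessian is diagonal with entries 4, 8 > 0, so this is a minimum.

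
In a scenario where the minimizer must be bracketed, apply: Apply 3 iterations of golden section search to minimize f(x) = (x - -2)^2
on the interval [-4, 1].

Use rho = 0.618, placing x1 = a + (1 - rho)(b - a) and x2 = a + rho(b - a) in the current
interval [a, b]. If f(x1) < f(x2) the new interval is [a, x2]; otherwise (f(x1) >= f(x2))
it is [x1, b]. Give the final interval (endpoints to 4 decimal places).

Golden section search for min of f(x) = (x - -2)^2 on [-4, 1].
Each step: x1 = a + (1 - rho)(b - a), x2 = a + rho(b - a); if f(x1) < f(x2) keep [a, x2], otherwise keep [x1, b].
Step 1: [-4.0000, 1.0000], x1=-2.0900 (f=0.0081), x2=-0.9100 (f=1.1881); f(x1) < f(x2) => keep [-4.0000, -0.9100]
Step 2: [-4.0000, -0.9100], x1=-2.8196 (f=0.6718), x2=-2.0904 (f=0.0082); f(x1) > f(x2) => keep [-2.8196, -0.9100]
Step 3: [-2.8196, -0.9100], x1=-2.0901 (f=0.0081), x2=-1.6395 (f=0.1300); f(x1) < f(x2) => keep [-2.8196, -1.6395]
Final interval: [-2.8196, -1.6395]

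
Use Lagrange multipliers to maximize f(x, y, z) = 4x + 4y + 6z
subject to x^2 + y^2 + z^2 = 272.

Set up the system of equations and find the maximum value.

Lagrange conditions: 4 = 2*lambda*x, 4 = 2*lambda*y, 6 = 2*lambda*z
So x:4 = y:4 = z:6, i.e. x = 4t, y = 4t, z = 6t
Constraint: t^2*(4^2 + 4^2 + 6^2) = 272
  t^2 * 68 = 272  =>  t = sqrt(4)
Maximum = 4*4t + 4*4t + 6*6t = 68*sqrt(4) = 136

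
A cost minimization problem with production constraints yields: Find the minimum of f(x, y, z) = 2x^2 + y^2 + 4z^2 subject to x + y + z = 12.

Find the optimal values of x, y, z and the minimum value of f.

Using Lagrange multipliers on f = 2x^2 + y^2 + 4z^2 with constraint x + y + z = 12:
Conditions: 2*2*x = lambda, 2*1*y = lambda, 2*4*z = lambda
So x = lambda/4, y = lambda/2, z = lambda/8
Substituting into constraint: lambda * (7/8) = 12
lambda = 96/7
x = 24/7, y = 48/7, z = 12/7
Minimum value = 576/7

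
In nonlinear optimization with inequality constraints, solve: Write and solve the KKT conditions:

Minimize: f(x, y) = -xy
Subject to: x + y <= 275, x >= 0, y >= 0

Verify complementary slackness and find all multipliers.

Problem: min -xy s.t. x + y <= 275 (multiplier lambda), x >= 0 (mu_x), y >= 0 (mu_y)
KKT stationarity: -y + lambda - mu_x = 0, -x + lambda - mu_y = 0, with lambda, mu_x, mu_y >= 0
Complementary slackness: lambda*(x + y - 275) = 0, mu_x*x = 0, mu_y*y = 0
If lambda = 0: y = -mu_x <= 0 and x = -mu_y <= 0 force x = y = 0 with f = 0; but x = y = 275/2 is feasible with f = -75625/4 < 0, so this is not the minimum. Hence lambda > 0 and x + y = 275.
Try x > 0, y > 0 (so mu_x = mu_y = 0): y = lambda, x = lambda => x = y = lambda
x + y = 275 => 2*lambda = 275 => lambda = 275/2
x* = y* = 275/2 > 0, consistent with mu_x = mu_y = 0.
(Any feasible point with x = 0 or y = 0 has f = 0 > -75625/4, so the minimum is not on those boundaries.)
min(-xy) = -75625/4 (i.e. max xy = 75625/4)
Multipliers: lambda = 275/2, mu_x = 0, mu_y = 0
Complementary slackness: lambda*(x + y - 275) = 275/2*(275/2 + 275/2 - 275) = 0, mu_x*x = 0*275/2 = 0, mu_y*y = 0*275/2 = 0. Satisfied.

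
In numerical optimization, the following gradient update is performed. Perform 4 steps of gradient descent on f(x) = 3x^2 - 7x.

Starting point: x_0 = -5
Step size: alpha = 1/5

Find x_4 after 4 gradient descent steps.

f(x) = 3x^2 - 7x, f'(x) = 6x + (-7)
Step 1: f'(-5) = -37, x_1 = -5 - 1/5 * -37 = 12/5
Step 2: f'(12/5) = 37/5, x_2 = 12/5 - 1/5 * 37/5 = 23/25
Step 3: f'(23/25) = -37/25, x_3 = 23/25 - 1/5 * -37/25 = 152/125
Step 4: f'(152/125) = 37/125, x_4 = 152/125 - 1/5 * 37/125 = 723/625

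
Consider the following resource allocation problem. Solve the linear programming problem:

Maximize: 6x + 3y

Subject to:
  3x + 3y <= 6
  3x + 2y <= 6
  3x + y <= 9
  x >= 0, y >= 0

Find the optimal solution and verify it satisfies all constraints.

Feasible vertices: (0, 0), (0, 2), (2, 0)
Objective 6x + 3y at each vertex:
  (0, 0): 0
  (0, 2): 6
  (2, 0): 12
Maximum is 12 at (2, 0).
Verify constraints at (x, y) = (2, 0):
  3*2 + 3*0 = 6 <= 6 (active)
  3*2 + 2*0 = 6 <= 6 (active)
  3*2 + 1*0 = 6 <= 9
  x = 2 >= 0, y = 0 >= 0. All constraints satisfied.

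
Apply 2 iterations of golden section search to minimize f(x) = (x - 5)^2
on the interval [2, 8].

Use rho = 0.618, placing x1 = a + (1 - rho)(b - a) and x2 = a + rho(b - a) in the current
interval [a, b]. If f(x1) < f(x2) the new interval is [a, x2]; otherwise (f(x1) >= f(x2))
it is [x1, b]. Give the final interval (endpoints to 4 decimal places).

Golden section search for min of f(x) = (x - 5)^2 on [2, 8].
Each step: x1 = a + (1 - rho)(b - a), x2 = a + rho(b - a); if f(x1) < f(x2) keep [a, x2], otherwise keep [x1, b].
Step 1: [2.0000, 8.0000], x1=4.2920 (f=0.5013), x2=5.7080 (f=0.5013); f(x1) = f(x2) (tie, not '<') => keep [4.2920, 8.0000]
Step 2: [4.2920, 8.0000], x1=5.7085 (f=0.5019), x2=6.5835 (f=2.5076); f(x1) < f(x2) => keep [4.2920, 6.5835]
Final interval: [4.2920, 6.5835]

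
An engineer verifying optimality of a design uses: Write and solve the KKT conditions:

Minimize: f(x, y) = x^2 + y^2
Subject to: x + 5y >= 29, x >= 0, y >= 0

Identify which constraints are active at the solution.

KKT conditions for min x^2 + y^2 s.t. 1x + 5y >= 29, x >= 0, y >= 0:
Stationarity: 2x = mu*1 + mu_x, 2y = mu*5 + mu_y, with mu, mu_x, mu_y >= 0
Complementary slackness: mu*(x + 5y - 29) = 0, mu_x*x = 0, mu_y*y = 0
(0, 0) is infeasible (1*0 + 5*0 < 29), so if mu = 0 stationarity would force x = mu_x/2 >= 0, y = mu_y/2 >= 0 with mu_x*x = mu_y*y = 0, i.e. x = y = 0: contradiction. Hence mu > 0 and x + 5y = 29 is active.
Try x > 0, y > 0 (so mu_x = mu_y = 0): x = 1*mu/2, y = 5*mu/2
Substitute: 1*(1*mu/2) + 5*(5*mu/2) = 29
  mu*26/2 = 29 => mu = 29/13
x* = 29/26 > 0, y* = 145/26 > 0, consistent with mu_x = mu_y = 0.
f is convex and the constraints are linear, so this KKT point is the global minimum.
f* = 841/26
Active constraints: x + 5y >= 29 (holds with equality, mu = 29/13 > 0); x >= 0 and y >= 0 are inactive (mu_x = mu_y = 0).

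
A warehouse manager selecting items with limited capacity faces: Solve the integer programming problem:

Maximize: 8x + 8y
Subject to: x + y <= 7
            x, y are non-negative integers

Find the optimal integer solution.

Objective: 8x + 8y, constraint: x + y <= 7
Coefficient of x is 8 >= coefficient of y is 8, so allocate the entire budget to x.
Optimal: x = 7, y = 0, value = 56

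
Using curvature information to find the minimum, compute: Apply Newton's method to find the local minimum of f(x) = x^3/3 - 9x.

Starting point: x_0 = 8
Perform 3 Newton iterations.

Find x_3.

f(x) = x^3/3 - 9x
f'(x) = x^2 - 9, f''(x) = 2x
Newton update: x_{n+1} = x_n - (x_n^2 - 9)/(2*x_n)
Step 1: x_0 = 8, f'=55, f''=16, x_1 = 73/16
Step 2: x_1 = 73/16, f'=3025/256, f''=73/8, x_2 = 7633/2336
Step 3: x_2 = 7633/2336, f'=9150625/5456896, f''=7633/1168, x_3 = 107374753/35661376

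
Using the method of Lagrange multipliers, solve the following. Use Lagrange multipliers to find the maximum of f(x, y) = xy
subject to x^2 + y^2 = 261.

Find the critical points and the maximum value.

Lagrange conditions: y = 2*lambda*x and x = 2*lambda*y
If x = 0 then y = 0, violating the constraint, so x, y != 0.
Dividing: y/x = x/y => x^2 = y^2 => y = x or y = -x
Constraint: 2x^2 = 261 => x^2 = 261/2 => x = +/-sqrt(261/2)
Critical points: (sqrt(261/2), sqrt(261/2)), (-sqrt(261/2), -sqrt(261/2)), (sqrt(261/2), -sqrt(261/2)), (-sqrt(261/2), sqrt(261/2))
  y = x:  xy = x^2 = 261/2  at (sqrt(261/2), sqrt(261/2)) and (-sqrt(261/2), -sqrt(261/2))
  y = -x: xy = -x^2 = -261/2 at (sqrt(261/2), -sqrt(261/2)) and (-sqrt(261/2), sqrt(261/2))
Maximum xy = 261/2 at (sqrt(261/2), sqrt(261/2)) and (-sqrt(261/2), -sqrt(261/2))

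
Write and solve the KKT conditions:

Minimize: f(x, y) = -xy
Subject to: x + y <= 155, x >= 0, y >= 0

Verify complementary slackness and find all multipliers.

Problem: min -xy s.t. x + y <= 155 (multiplier lambda), x >= 0 (mu_x), y >= 0 (mu_y)
KKT stationarity: -y + lambda - mu_x = 0, -x + lambda - mu_y = 0, with lambda, mu_x, mu_y >= 0
Complementary slackness: lambda*(x + y - 155) = 0, mu_x*x = 0, mu_y*y = 0
If lambda = 0: y = -mu_x <= 0 and x = -mu_y <= 0 force x = y = 0 with f = 0; but x = y = 155/2 is feasible with f = -24025/4 < 0, so this is not the minimum. Hence lambda > 0 and x + y = 155.
Try x > 0, y > 0 (so mu_x = mu_y = 0): y = lambda, x = lambda => x = y = lambda
x + y = 155 => 2*lambda = 155 => lambda = 155/2
x* = y* = 155/2 > 0, consistent with mu_x = mu_y = 0.
(Any feasible point with x = 0 or y = 0 has f = 0 > -24025/4, so the minimum is not on those boundaries.)
min(-xy) = -24025/4 (i.e. max xy = 24025/4)
Multipliers: lambda = 155/2, mu_x = 0, mu_y = 0
Complementary slackness: lambda*(x + y - 155) = 155/2*(155/2 + 155/2 - 155) = 0, mu_x*x = 0*155/2 = 0, mu_y*y = 0*155/2 = 0. Satisfied.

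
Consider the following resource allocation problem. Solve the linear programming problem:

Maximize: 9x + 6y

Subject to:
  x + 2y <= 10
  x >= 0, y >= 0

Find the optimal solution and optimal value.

The feasible region has vertices at [(0, 0), (10, 0), (0, 5)].
Checking objective 9x + 6y at each vertex:
  (0, 0): 9*0 + 6*0 = 0
  (10, 0): 9*10 + 6*0 = 90
  (0, 5): 9*0 + 6*5 = 30
Maximum is 90 at (10, 0).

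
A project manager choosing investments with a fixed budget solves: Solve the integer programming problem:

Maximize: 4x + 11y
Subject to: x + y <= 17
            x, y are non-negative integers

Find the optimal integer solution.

Objective: 4x + 11y, constraint: x + y <= 17
Coefficient of y is 11 > coefficient of x is 4, so allocate the entire budget to y.
Optimal: x = 0, y = 17, value = 187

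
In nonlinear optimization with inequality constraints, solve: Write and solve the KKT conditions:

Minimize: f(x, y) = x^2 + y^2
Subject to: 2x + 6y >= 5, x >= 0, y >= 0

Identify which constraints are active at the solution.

KKT conditions for min x^2 + y^2 s.t. 2x + 6y >= 5, x >= 0, y >= 0:
Stationarity: 2x = mu*2 + mu_x, 2y = mu*6 + mu_y, with mu, mu_x, mu_y >= 0
Complementary slackness: mu*(2x + 6y - 5) = 0, mu_x*x = 0, mu_y*y = 0
(0, 0) is infeasible (2*0 + 6*0 < 5), so if mu = 0 stationarity would force x = mu_x/2 >= 0, y = mu_y/2 >= 0 with mu_x*x = mu_y*y = 0, i.e. x = y = 0: contradiction. Hence mu > 0 and 2x + 6y = 5 is active.
Try x > 0, y > 0 (so mu_x = mu_y = 0): x = 2*mu/2, y = 6*mu/2
Substitute: 2*(2*mu/2) + 6*(6*mu/2) = 5
  mu*40/2 = 5 => mu = 1/4
x* = 1/4 > 0, y* = 3/4 > 0, consistent with mu_x = mu_y = 0.
f is convex and the constraints are linear, so this KKT point is the global minimum.
f* = 5/8
Active constraints: 2x + 6y >= 5 (holds with equality, mu = 1/4 > 0); x >= 0 and y >= 0 are inactive (mu_x = mu_y = 0).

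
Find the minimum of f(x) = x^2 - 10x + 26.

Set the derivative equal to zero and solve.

f(x) = x^2 - 10x + 26
f'(x) = 2x + (-10) = 0
x = 10/2 = 5
f(5) = 1
Since f''(x) = 2 > 0, this is a minimum.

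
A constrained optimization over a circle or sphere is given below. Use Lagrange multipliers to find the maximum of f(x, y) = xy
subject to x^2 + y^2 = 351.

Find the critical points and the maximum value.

Lagrange conditions: y = 2*lambda*x and x = 2*lambda*y
If x = 0 then y = 0, violating the constraint, so x, y != 0.
Dividing: y/x = x/y => x^2 = y^2 => y = x or y = -x
Constraint: 2x^2 = 351 => x^2 = 351/2 => x = +/-sqrt(351/2)
Critical points: (sqrt(351/2), sqrt(351/2)), (-sqrt(351/2), -sqrt(351/2)), (sqrt(351/2), -sqrt(351/2)), (-sqrt(351/2), sqrt(351/2))
  y = x:  xy = x^2 = 351/2  at (sqrt(351/2), sqrt(351/2)) and (-sqrt(351/2), -sqrt(351/2))
  y = -x: xy = -x^2 = -351/2 at (sqrt(351/2), -sqrt(351/2)) and (-sqrt(351/2), sqrt(351/2))
Maximum xy = 351/2 at (sqrt(351/2), sqrt(351/2)) and (-sqrt(351/2), -sqrt(351/2))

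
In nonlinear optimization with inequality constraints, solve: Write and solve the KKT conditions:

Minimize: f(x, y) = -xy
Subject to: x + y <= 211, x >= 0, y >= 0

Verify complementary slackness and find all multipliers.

Problem: min -xy s.t. x + y <= 211 (multiplier lambda), x >= 0 (mu_x), y >= 0 (mu_y)
KKT stationarity: -y + lambda - mu_x = 0, -x + lambda - mu_y = 0, with lambda, mu_x, mu_y >= 0
Complementary slackness: lambda*(x + y - 211) = 0, mu_x*x = 0, mu_y*y = 0
If lambda = 0: y = -mu_x <= 0 and x = -mu_y <= 0 force x = y = 0 with f = 0; but x = y = 211/2 is feasible with f = -44521/4 < 0, so this is not the minimum. Hence lambda > 0 and x + y = 211.
Try x > 0, y > 0 (so mu_x = mu_y = 0): y = lambda, x = lambda => x = y = lambda
x + y = 211 => 2*lambda = 211 => lambda = 211/2
x* = y* = 211/2 > 0, consistent with mu_x = mu_y = 0.
(Any feasible point with x = 0 or y = 0 has f = 0 > -44521/4, so the minimum is not on those boundaries.)
min(-xy) = -44521/4 (i.e. max xy = 44521/4)
Multipliers: lambda = 211/2, mu_x = 0, mu_y = 0
Complementary slackness: lambda*(x + y - 211) = 211/2*(211/2 + 211/2 - 211) = 0, mu_x*x = 0*211/2 = 0, mu_y*y = 0*211/2 = 0. Satisfied.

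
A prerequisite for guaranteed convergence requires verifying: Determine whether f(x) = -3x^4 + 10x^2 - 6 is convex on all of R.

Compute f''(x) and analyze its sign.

f(x) = -3x^4 + 10x^2 - 6
f'(x) = -12x^3 + 20x
f''(x) = -36x^2 + 20
f''(x) = -36x^2 + 20 -> -inf as |x| -> inf
Therefore, f is not globally convex on R.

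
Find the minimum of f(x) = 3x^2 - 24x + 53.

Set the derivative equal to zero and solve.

f(x) = 3x^2 - 24x + 53
f'(x) = 6x + (-24) = 0
x = 24/6 = 4
f(4) = 5
Since f''(x) = 6 > 0, this is a minimum.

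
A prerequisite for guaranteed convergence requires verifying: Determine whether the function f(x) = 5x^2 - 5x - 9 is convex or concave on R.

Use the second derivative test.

f(x) = 5x^2 - 5x - 9
f'(x) = 10x - 5
f''(x) = 10
Since f''(x) = 10 > 0 for all x, f is convex on R.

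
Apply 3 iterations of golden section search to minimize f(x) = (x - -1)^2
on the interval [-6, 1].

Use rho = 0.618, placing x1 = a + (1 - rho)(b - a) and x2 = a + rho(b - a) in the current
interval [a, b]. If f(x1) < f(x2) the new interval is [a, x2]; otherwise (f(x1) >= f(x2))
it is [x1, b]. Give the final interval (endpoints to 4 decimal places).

Golden section search for min of f(x) = (x - -1)^2 on [-6, 1].
Each step: x1 = a + (1 - rho)(b - a), x2 = a + rho(b - a); if f(x1) < f(x2) keep [a, x2], otherwise keep [x1, b].
Step 1: [-6.0000, 1.0000], x1=-3.3260 (f=5.4103), x2=-1.6740 (f=0.4543); f(x1) > f(x2) => keep [-3.3260, 1.0000]
Step 2: [-3.3260, 1.0000], x1=-1.6735 (f=0.4536), x2=-0.6525 (f=0.1207); f(x1) > f(x2) => keep [-1.6735, 1.0000]
Step 3: [-1.6735, 1.0000], x1=-0.6522 (f=0.1210), x2=-0.0213 (f=0.9579); f(x1) < f(x2) => keep [-1.6735, -0.0213]
Final interval: [-1.6735, -0.0213]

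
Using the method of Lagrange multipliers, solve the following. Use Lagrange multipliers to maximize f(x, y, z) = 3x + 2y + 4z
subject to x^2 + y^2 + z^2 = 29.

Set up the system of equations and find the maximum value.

Lagrange conditions: 3 = 2*lambda*x, 2 = 2*lambda*y, 4 = 2*lambda*z
So x:3 = y:2 = z:4, i.e. x = 3t, y = 2t, z = 4t
Constraint: t^2*(3^2 + 2^2 + 4^2) = 29
  t^2 * 29 = 29  =>  t = sqrt(1)
Maximum = 3*3t + 2*2t + 4*4t = 29*sqrt(1) = 29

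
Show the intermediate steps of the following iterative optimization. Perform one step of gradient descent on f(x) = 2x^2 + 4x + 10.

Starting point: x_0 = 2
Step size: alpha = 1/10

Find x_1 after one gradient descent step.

f(x) = 2x^2 + 4x + 10
f'(x) = 4x + 4
f'(2) = 4*2 + (4) = 12
x_1 = x_0 - alpha * f'(x_0) = 2 - 1/10 * 12 = 4/5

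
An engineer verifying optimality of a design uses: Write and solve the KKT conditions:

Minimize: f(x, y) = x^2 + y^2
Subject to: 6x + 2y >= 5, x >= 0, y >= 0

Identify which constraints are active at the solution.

KKT conditions for min x^2 + y^2 s.t. 6x + 2y >= 5, x >= 0, y >= 0:
Stationarity: 2x = mu*6 + mu_x, 2y = mu*2 + mu_y, with mu, mu_x, mu_y >= 0
Complementary slackness: mu*(6x + 2y - 5) = 0, mu_x*x = 0, mu_y*y = 0
(0, 0) is infeasible (6*0 + 2*0 < 5), so if mu = 0 stationarity would force x = mu_x/2 >= 0, y = mu_y/2 >= 0 with mu_x*x = mu_y*y = 0, i.e. x = y = 0: contradiction. Hence mu > 0 and 6x + 2y = 5 is active.
Try x > 0, y > 0 (so mu_x = mu_y = 0): x = 6*mu/2, y = 2*mu/2
Substitute: 6*(6*mu/2) + 2*(2*mu/2) = 5
  mu*40/2 = 5 => mu = 1/4
x* = 3/4 > 0, y* = 1/4 > 0, consistent with mu_x = mu_y = 0.
f is convex and the constraints are linear, so this KKT point is the global minimum.
f* = 5/8
Active constraints: 6x + 2y >= 5 (holds with equality, mu = 1/4 > 0); x >= 0 and y >= 0 are inactive (mu_x = mu_y = 0).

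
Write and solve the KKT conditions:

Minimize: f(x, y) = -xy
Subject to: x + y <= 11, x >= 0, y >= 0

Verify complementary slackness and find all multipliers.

Problem: min -xy s.t. x + y <= 11 (multiplier lambda), x >= 0 (mu_x), y >= 0 (mu_y)
KKT stationarity: -y + lambda - mu_x = 0, -x + lambda - mu_y = 0, with lambda, mu_x, mu_y >= 0
Complementary slackness: lambda*(x + y - 11) = 0, mu_x*x = 0, mu_y*y = 0
If lambda = 0: y = -mu_x <= 0 and x = -mu_y <= 0 force x = y = 0 with f = 0; but x = y = 11/2 is feasible with f = -121/4 < 0, so this is not the minimum. Hence lambda > 0 and x + y = 11.
Try x > 0, y > 0 (so mu_x = mu_y = 0): y = lambda, x = lambda => x = y = lambda
x + y = 11 => 2*lambda = 11 => lambda = 11/2
x* = y* = 11/2 > 0, consistent with mu_x = mu_y = 0.
(Any feasible point with x = 0 or y = 0 has f = 0 > -121/4, so the minimum is not on those boundaries.)
min(-xy) = -121/4 (i.e. max xy = 121/4)
Multipliers: lambda = 11/2, mu_x = 0, mu_y = 0
Complementary slackness: lambda*(x + y - 11) = 11/2*(11/2 + 11/2 - 11) = 0, mu_x*x = 0*11/2 = 0, mu_y*y = 0*11/2 = 0. Satisfied.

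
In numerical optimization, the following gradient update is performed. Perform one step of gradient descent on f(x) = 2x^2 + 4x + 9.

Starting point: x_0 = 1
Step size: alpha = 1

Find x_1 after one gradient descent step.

f(x) = 2x^2 + 4x + 9
f'(x) = 4x + 4
f'(1) = 4*1 + (4) = 8
x_1 = x_0 - alpha * f'(x_0) = 1 - 1 * 8 = -7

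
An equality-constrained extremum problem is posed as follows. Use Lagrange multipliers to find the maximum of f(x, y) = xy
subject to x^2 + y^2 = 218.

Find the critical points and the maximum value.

Lagrange conditions: y = 2*lambda*x and x = 2*lambda*y
If x = 0 then y = 0, violating the constraint, so x, y != 0.
Dividing: y/x = x/y => x^2 = y^2 => y = x or y = -x
Constraint: 2x^2 = 218 => x^2 = 109 => x = +/-sqrt(109)
Critical points: (sqrt(109), sqrt(109)), (-sqrt(109), -sqrt(109)), (sqrt(109), -sqrt(109)), (-sqrt(109), sqrt(109))
  y = x:  xy = x^2 = 109  at (sqrt(109), sqrt(109)) and (-sqrt(109), -sqrt(109))
  y = -x: xy = -x^2 = -109 at (sqrt(109), -sqrt(109)) and (-sqrt(109), sqrt(109))
Maximum xy = 109 at (sqrt(109), sqrt(109)) and (-sqrt(109), -sqrt(109))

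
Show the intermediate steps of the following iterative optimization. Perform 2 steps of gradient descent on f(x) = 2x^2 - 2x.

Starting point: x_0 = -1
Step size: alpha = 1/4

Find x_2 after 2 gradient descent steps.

f(x) = 2x^2 - 2x, f'(x) = 4x + (-2)
Step 1: f'(-1) = -6, x_1 = -1 - 1/4 * -6 = 1/2
Step 2: f'(1/2) = 0, x_2 = 1/2 - 1/4 * 0 = 1/2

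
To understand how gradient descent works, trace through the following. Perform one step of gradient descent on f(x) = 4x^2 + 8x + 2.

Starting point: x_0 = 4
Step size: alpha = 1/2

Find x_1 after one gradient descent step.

f(x) = 4x^2 + 8x + 2
f'(x) = 8x + 8
f'(4) = 8*4 + (8) = 40
x_1 = x_0 - alpha * f'(x_0) = 4 - 1/2 * 40 = -16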